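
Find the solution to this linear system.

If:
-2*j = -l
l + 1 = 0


Then:
j = -1/2
l = -1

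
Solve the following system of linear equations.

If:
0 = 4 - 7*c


Then:
c = 4/7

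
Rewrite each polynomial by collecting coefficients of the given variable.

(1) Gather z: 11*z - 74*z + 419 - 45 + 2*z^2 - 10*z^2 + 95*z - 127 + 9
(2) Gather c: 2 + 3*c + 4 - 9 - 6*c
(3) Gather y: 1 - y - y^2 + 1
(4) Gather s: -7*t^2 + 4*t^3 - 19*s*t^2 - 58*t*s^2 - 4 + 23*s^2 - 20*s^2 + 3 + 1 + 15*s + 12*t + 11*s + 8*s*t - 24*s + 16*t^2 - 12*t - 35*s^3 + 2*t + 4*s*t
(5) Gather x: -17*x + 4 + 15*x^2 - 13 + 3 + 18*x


(1) = -8*z^2 + 32*z + 256
(2) = -3*c - 3
(3) = -y^2 - y + 2
(4) = -35*s^3 + s^2*(3 - 58*t) + s*(-19*t^2 + 12*t + 2) + 4*t^3 + 9*t^2 + 2*t
(5) = 15*x^2 + x - 6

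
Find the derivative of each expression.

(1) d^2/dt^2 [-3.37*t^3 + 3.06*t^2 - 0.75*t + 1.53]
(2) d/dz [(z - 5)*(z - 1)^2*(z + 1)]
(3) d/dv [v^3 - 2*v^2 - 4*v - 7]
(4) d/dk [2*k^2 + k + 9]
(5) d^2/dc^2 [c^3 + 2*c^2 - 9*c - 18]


(1) = 6.12 - 20.22*t
(2) = 4*z^3 - 18*z^2 + 8*z + 6
(3) = 3*v^2 - 4*v - 4
(4) = 4*k + 1
(5) = 6*c + 4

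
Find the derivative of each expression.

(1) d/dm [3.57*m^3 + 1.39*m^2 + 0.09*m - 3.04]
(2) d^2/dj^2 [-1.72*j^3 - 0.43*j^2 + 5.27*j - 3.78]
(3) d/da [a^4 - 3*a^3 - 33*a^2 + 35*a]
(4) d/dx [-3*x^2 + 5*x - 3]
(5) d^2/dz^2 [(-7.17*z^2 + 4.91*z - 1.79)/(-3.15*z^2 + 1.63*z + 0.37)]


(1) = 10.71*m^2 + 2.78*m + 0.09
(2) = -10.32*j - 0.86
(3) = 4*a^3 - 9*a^2 - 66*a + 35
(4) = 5 - 6*x
(5) = (-23.81022*z^3 + 156.70746*z^2 - 89.48016*z + 21.56978)/(31.255875*z^6 - 48.521025*z^5 + 14.09373*z^4 + 7.067843*z^3 - 1.655454*z^2 - 0.669441*z - 0.050653)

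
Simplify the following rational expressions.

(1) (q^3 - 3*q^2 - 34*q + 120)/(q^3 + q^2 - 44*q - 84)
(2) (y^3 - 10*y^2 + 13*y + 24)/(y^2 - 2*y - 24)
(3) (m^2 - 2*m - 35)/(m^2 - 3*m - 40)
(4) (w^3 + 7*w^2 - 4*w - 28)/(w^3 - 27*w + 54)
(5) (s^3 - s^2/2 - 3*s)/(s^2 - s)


(1) = (q^2 - 9*q + 20)/(q^2 - 5*q - 14)
(2) = (y^3 - 10*y^2 + 13*y + 24)/(y^2 - 2*y - 24)
(3) = (m - 7)/(m - 8)
(4) = (w^3 + 7*w^2 - 4*w - 28)/(w^3 - 27*w + 54)
(5) = (2*s^2 - s - 6)/(2*s - 2)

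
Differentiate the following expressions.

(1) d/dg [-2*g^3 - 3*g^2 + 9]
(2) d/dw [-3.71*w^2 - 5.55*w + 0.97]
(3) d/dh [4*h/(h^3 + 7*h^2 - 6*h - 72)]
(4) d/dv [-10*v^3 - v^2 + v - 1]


(1) = 6*g*(-g - 1)
(2) = -7.42*w - 5.55
(3) = 4*(-2*h^3 - 7*h^2 - 72)/(h^6 + 14*h^5 + 37*h^4 - 228*h^3 - 972*h^2 + 864*h + 5184)
(4) = -30*v^2 - 2*v + 1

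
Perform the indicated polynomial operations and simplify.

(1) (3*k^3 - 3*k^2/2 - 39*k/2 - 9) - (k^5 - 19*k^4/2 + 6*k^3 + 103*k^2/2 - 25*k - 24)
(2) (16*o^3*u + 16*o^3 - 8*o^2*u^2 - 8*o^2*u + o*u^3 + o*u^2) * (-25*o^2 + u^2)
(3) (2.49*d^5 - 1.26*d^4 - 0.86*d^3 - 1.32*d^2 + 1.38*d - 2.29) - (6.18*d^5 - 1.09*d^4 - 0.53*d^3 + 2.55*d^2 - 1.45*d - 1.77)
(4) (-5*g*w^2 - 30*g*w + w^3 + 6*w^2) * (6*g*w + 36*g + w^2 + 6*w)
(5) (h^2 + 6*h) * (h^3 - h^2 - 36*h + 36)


(1) = -k^5 + 19*k^4/2 - 3*k^3 - 53*k^2 + 11*k/2 + 15
(2) = -400*o^5*u - 400*o^5 + 200*o^4*u^2 + 200*o^4*u - 9*o^3*u^3 - 9*o^3*u^2 - 8*o^2*u^4 - 8*o^2*u^3 + o*u^5 + o*u^4
(3) = -3.69*d^5 - 0.17*d^4 - 0.33*d^3 - 3.87*d^2 + 2.83*d - 0.52
(4) = -30*g^2*w^3 - 360*g^2*w^2 - 1080*g^2*w + g*w^4 + 12*g*w^3 + 36*g*w^2 + w^5 + 12*w^4 + 36*w^3
(5) = h^5 + 5*h^4 - 42*h^3 - 180*h^2 + 216*h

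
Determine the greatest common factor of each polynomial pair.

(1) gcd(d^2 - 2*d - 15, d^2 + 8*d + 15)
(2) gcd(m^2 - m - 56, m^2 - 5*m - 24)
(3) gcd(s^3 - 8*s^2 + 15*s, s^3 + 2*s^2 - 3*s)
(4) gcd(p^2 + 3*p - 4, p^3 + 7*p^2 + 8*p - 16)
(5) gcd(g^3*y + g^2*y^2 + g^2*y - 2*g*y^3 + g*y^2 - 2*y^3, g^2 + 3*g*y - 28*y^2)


(1) = gcd((d - 5)*(d + 3), (d + 3)*(d + 5)) = d + 3
(2) = m - 8
(3) = s
(4) = p^2 + 3*p - 4
(5) = gcd((g - y)*(g + 2*y)*(g*y + y), (g - 4*y)*(g + 7*y)) = 1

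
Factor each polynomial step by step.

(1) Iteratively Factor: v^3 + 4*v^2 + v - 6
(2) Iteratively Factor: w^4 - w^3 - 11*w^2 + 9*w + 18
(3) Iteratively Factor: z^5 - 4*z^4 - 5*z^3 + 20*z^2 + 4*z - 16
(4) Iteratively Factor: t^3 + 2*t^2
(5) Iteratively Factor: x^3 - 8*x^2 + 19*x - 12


(1) = (v + 2)*(v^2 + 2*v - 3) = (v + 2)*(v + 3)*(v - 1)
(2) = (w - 2)*(w^3 + w^2 - 9*w - 9) = (w - 3)*(w - 2)*(w^2 + 4*w + 3) = (w - 3)*(w - 2)*(w + 1)*(w + 3)
(3) = (z + 1)*(z^4 - 5*z^3 + 20*z - 16) = (z + 1)*(z + 2)*(z^3 - 7*z^2 + 14*z - 8) = (z - 1)*(z + 1)*(z + 2)*(z^2 - 6*z + 8) = (z - 4)*(z - 1)*(z + 1)*(z + 2)*(z - 2)
(4) = (t + 2)*(t^2) = t*(t + 2)*(t)
(5) = (x - 3)*(x^2 - 5*x + 4) = (x - 4)*(x - 3)*(x - 1)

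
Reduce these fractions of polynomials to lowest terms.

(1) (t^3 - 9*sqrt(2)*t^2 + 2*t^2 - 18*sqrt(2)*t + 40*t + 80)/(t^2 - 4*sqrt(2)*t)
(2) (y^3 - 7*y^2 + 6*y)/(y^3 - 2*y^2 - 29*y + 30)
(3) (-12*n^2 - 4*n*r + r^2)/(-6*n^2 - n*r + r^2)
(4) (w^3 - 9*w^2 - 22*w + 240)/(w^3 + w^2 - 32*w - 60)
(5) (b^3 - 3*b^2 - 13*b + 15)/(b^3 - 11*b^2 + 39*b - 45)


(1) = (t^2 + t*(2 - 5*sqrt(2)) - 10*sqrt(2))/t
(2) = y/(y + 5)
(3) = (-6*n + r)/(-3*n + r)
(4) = (w - 8)/(w + 2)
(5) = (b^2 + 2*b - 3)/(b^2 - 6*b + 9)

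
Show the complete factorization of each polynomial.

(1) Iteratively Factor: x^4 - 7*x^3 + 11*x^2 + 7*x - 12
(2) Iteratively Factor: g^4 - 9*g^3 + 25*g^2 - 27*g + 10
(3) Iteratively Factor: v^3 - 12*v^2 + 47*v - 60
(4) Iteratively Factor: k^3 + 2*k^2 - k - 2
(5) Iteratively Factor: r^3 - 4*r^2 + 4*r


(1) = (x - 1)*(x^3 - 6*x^2 + 5*x + 12) = (x - 3)*(x - 1)*(x^2 - 3*x - 4) = (x - 4)*(x - 3)*(x - 1)*(x + 1)
(2) = (g - 1)*(g^3 - 8*g^2 + 17*g - 10) = (g - 1)^2*(g^2 - 7*g + 10) = (g - 5)*(g - 1)^2*(g - 2)
(3) = (v - 4)*(v^2 - 8*v + 15) = (v - 4)*(v - 3)*(v - 5)
(4) = (k - 1)*(k^2 + 3*k + 2) = (k - 1)*(k + 1)*(k + 2)
(5) = (r - 2)*(r^2 - 2*r) = r*(r - 2)*(r - 2)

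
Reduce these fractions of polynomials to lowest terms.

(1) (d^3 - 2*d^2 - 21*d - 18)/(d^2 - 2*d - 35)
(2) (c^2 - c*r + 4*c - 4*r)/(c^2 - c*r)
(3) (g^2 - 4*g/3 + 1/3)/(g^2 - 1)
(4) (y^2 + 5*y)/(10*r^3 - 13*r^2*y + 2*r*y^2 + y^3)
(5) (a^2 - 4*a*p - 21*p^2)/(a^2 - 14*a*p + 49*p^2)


(1) = (d^3 - 2*d^2 - 21*d - 18)/(d^2 - 2*d - 35)
(2) = (c + 4)/c
(3) = (3*g - 1)/(3*g + 3)
(4) = (y^2 + 5*y)/(10*r^3 - 13*r^2*y + 2*r*y^2 + y^3)
(5) = (-a - 3*p)/(-a + 7*p)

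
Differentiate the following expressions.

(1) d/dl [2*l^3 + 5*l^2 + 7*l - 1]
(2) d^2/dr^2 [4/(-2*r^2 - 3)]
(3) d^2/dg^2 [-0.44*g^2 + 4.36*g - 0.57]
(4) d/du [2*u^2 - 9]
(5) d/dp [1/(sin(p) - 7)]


(1) = 6*l^2 + 10*l + 7
(2) = 48*(1 - 2*r^2)/(2*r^2 + 3)^3
(3) = -0.880000000000000
(4) = 4*u
(5) = -cos(p)/(sin(p) - 7)^2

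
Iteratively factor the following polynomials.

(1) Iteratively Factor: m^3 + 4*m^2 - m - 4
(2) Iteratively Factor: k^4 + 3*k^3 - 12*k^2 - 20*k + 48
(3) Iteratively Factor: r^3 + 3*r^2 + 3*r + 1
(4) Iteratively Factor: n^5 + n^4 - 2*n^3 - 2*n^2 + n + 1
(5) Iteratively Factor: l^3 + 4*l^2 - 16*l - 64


(1) = (m + 4)*(m^2 - 1) = (m + 1)*(m + 4)*(m - 1)
(2) = (k - 2)*(k^3 + 5*k^2 - 2*k - 24) = (k - 2)*(k + 4)*(k^2 + k - 6) = (k - 2)^2*(k + 4)*(k + 3)
(3) = (r + 1)*(r^2 + 2*r + 1) = (r + 1)^2*(r + 1)
(4) = (n - 1)*(n^4 + 2*n^3 - 2*n - 1) = (n - 1)*(n + 1)*(n^3 + n^2 - n - 1) = (n - 1)*(n + 1)^2*(n^2 - 1) = (n - 1)*(n + 1)^3*(n - 1)
(5) = (l - 4)*(l^2 + 8*l + 16) = (l - 4)*(l + 4)*(l + 4)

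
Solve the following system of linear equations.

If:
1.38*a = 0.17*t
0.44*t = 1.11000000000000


Then:
a = 0.31
t = 2.52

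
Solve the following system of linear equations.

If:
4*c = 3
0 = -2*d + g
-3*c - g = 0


Then:
c = 3/4
d = -9/8
g = -9/4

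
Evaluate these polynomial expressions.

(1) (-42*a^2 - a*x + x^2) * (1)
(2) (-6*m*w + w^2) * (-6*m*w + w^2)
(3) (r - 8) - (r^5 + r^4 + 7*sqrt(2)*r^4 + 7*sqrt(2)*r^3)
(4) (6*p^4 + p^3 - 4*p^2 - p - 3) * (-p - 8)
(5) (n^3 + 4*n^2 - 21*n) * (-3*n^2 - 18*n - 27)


(1) = -42*a^2 - a*x + x^2
(2) = 36*m^2*w^2 - 12*m*w^3 + w^4
(3) = -r^5 - 7*sqrt(2)*r^4 - r^4 - 7*sqrt(2)*r^3 + r - 8
(4) = -6*p^5 - 49*p^4 - 4*p^3 + 33*p^2 + 11*p + 24
(5) = -3*n^5 - 30*n^4 - 36*n^3 + 270*n^2 + 567*n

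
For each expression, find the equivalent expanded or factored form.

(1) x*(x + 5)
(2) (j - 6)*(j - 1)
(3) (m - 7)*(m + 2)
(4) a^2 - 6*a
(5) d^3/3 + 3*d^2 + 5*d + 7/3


(1) = x^2 + 5*x
(2) = j^2 - 7*j + 6
(3) = m^2 - 5*m - 14
(4) = a*(a - 6)
(5) = (d/3 + 1/3)*(d + 1)*(d + 7)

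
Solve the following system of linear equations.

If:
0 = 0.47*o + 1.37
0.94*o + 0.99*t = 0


Then:
o = -2.91
t = 2.77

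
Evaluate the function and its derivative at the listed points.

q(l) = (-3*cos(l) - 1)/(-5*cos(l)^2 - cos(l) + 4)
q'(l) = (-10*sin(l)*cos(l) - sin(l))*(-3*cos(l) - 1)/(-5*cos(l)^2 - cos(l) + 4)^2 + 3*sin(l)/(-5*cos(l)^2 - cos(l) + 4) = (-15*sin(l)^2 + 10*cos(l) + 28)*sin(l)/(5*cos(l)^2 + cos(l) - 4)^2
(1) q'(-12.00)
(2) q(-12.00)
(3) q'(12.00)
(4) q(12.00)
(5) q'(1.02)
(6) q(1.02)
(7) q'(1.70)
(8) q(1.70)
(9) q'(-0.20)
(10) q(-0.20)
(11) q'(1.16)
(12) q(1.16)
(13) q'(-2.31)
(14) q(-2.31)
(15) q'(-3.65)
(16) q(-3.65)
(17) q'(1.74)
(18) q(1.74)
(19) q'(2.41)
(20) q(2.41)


(1) = 105.44
(2) = 8.73
(3) = -105.44
(4) = 8.73
(5) = 4.29
(6) = -1.22
(7) = 0.72
(8) = -0.15
(9) = -2.33
(10) = 2.21
(11) = 2.26
(12) = -0.78
(13) = -1.67
(14) = 0.42
(15) = 6.83
(16) = 1.53
(17) = 0.71
(18) = -0.12
(19) = 2.37
(20) = 0.62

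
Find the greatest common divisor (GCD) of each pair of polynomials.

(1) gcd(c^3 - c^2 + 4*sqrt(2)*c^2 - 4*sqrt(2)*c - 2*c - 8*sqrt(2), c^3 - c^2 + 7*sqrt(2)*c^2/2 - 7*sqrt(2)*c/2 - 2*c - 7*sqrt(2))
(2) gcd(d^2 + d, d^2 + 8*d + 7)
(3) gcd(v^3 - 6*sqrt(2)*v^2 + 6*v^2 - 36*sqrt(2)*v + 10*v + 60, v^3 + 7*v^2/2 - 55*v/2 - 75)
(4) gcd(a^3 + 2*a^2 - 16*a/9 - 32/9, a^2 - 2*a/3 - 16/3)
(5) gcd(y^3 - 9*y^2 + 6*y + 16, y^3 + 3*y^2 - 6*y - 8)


(1) = c^2 - c - 2
(2) = d + 1
(3) = v + 6
(4) = gcd((a - 4/3)*(a + 4/3)*(a + 2), (a - 8/3)*(a + 2)) = a + 2
(5) = y^2 - y - 2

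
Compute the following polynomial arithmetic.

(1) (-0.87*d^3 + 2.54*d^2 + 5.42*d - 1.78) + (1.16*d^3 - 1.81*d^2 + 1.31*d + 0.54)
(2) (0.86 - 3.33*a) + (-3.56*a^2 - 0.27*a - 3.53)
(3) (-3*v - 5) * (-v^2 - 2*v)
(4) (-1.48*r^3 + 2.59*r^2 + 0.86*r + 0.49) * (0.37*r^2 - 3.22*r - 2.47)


(1) = 0.29*d^3 + 0.73*d^2 + 6.73*d - 1.24
(2) = -3.56*a^2 - 3.6*a - 2.67
(3) = 3*v^3 + 11*v^2 + 10*v
(4) = -0.5476*r^5 + 5.7239*r^4 - 4.366*r^3 - 8.9852*r^2 - 3.702*r - 1.2103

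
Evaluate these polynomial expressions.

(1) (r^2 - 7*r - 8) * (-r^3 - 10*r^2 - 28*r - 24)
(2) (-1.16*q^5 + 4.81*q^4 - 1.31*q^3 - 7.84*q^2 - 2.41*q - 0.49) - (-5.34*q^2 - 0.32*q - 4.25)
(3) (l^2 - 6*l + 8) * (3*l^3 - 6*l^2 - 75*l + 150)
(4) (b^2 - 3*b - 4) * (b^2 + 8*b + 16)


(1) = -r^5 - 3*r^4 + 50*r^3 + 252*r^2 + 392*r + 192
(2) = -1.16*q^5 + 4.81*q^4 - 1.31*q^3 - 2.5*q^2 - 2.09*q + 3.76
(3) = 3*l^5 - 24*l^4 - 15*l^3 + 552*l^2 - 1500*l + 1200
(4) = b^4 + 5*b^3 - 12*b^2 - 80*b - 64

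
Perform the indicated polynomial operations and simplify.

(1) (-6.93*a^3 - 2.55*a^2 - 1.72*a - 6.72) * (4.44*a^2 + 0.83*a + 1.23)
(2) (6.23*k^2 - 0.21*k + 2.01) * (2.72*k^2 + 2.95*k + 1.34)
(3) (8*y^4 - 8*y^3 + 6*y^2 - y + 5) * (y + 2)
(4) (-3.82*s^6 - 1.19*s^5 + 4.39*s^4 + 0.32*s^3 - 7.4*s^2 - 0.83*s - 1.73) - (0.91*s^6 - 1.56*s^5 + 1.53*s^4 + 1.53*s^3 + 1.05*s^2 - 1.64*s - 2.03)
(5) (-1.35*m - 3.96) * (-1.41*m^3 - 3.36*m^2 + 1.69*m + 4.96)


(1) = -30.7692*a^5 - 17.0739*a^4 - 18.2772*a^3 - 34.4009*a^2 - 7.6932*a - 8.2656
(2) = 16.9456*k^4 + 17.8073*k^3 + 13.1959*k^2 + 5.6481*k + 2.6934
(3) = 8*y^5 + 8*y^4 - 10*y^3 + 11*y^2 + 3*y + 10
(4) = -4.73*s^6 + 0.37*s^5 + 2.86*s^4 - 1.21*s^3 - 8.45*s^2 + 0.81*s + 0.3
(5) = 1.9035*m^4 + 10.1196*m^3 + 11.0241*m^2 - 13.3884*m - 19.6416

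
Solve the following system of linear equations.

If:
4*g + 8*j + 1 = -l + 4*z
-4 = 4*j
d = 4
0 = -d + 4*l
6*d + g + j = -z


Then:
d = 4
g = -43/4
j = -1
l = 1
z = -49/4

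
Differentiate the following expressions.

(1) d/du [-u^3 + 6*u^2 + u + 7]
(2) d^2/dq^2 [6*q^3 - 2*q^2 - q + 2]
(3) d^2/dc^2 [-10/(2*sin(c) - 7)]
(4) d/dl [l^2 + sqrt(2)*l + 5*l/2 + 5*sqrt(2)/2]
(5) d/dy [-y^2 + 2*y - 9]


(1) = -3*u^2 + 12*u + 1
(2) = 36*q - 4
(3) = 20*(2*sin(c)^2 + 7*sin(c) - 4)/(2*sin(c) - 7)^3
(4) = 2*l + sqrt(2) + 5/2
(5) = 2 - 2*y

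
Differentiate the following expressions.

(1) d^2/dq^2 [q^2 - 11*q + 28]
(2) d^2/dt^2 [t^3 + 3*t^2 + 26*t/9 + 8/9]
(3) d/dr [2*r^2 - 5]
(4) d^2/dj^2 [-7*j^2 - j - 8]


(1) = 2
(2) = 6*t + 6
(3) = 4*r
(4) = -14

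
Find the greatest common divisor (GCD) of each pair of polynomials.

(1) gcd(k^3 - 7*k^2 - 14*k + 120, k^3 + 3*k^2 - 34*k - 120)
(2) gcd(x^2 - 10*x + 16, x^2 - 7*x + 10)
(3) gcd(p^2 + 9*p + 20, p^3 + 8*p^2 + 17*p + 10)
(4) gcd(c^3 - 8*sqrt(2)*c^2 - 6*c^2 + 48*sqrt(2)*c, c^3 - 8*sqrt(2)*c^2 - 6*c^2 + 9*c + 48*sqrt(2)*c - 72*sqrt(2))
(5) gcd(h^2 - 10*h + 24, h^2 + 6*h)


(1) = k^2 - 2*k - 24
(2) = x - 2
(3) = p + 5
(4) = gcd(c*(c - 6)*(c - 8*sqrt(2)), (c - 3)^2*(c - 8*sqrt(2))) = c - 8*sqrt(2)
(5) = 1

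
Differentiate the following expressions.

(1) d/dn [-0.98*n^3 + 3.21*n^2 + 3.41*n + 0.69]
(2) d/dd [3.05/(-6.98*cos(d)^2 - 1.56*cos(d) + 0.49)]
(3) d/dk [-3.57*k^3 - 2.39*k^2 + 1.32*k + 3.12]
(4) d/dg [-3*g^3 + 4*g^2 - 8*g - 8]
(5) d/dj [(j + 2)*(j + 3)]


(1) = -2.94*n^2 + 6.42*n + 3.41
(2) = -(42.578*cos(d) + 4.758)*sin(d)/(6.98*cos(d)^2 + 1.56*cos(d) - 0.49)^2
(3) = -10.71*k^2 - 4.78*k + 1.32
(4) = -9*g^2 + 8*g - 8
(5) = 2*j + 5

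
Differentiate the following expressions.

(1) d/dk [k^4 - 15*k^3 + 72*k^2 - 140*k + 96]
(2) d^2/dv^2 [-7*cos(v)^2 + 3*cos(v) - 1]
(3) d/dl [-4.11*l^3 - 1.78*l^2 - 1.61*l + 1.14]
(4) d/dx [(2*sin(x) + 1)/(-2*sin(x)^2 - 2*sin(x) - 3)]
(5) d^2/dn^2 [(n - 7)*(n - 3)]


(1) = 4*k^3 - 45*k^2 + 144*k - 140
(2) = -3*cos(v) + 14*cos(2*v)
(3) = -12.33*l^2 - 3.56*l - 1.61
(4) = 4*(sin(x) - cos(x)^2)*cos(x)/(2*sin(x) - 2*cos(x)^2 + 5)^2
(5) = 2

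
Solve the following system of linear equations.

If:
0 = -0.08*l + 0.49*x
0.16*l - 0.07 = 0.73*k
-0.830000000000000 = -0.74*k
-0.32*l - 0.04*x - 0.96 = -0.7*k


Then:
No Solution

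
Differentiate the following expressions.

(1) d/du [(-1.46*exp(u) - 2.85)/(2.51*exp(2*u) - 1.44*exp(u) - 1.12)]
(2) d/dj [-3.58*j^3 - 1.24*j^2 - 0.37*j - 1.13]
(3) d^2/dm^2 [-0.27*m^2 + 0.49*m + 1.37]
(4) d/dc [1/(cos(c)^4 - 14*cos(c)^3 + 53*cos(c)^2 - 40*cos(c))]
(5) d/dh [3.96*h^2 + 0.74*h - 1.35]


(1) = (3.6646*exp(2*u) + 14.307*exp(u) - 2.4688)*exp(u)/(6.3001*exp(4*u) - 7.2288*exp(3*u) - 3.5488*exp(2*u) + 3.2256*exp(u) + 1.2544)
(2) = -10.74*j^2 - 2.48*j - 0.37
(3) = -0.540000000000000
(4) = (109*cos(c) - 21*cos(2*c) + cos(3*c) - 61)*sin(c)/((cos(c)^3 - 14*cos(c)^2 + 53*cos(c) - 40)^2*cos(c)^2)
(5) = 7.92*h + 0.74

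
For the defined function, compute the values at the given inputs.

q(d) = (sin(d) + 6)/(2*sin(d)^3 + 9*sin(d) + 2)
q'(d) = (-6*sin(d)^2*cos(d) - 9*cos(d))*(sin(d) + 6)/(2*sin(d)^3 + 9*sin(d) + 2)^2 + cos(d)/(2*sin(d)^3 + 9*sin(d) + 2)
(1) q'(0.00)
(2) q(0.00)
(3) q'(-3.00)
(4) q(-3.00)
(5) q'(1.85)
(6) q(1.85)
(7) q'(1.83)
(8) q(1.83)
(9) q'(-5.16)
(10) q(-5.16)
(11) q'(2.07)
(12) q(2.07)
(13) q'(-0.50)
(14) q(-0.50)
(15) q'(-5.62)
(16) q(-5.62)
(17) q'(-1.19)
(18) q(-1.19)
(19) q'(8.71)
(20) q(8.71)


(1) = -13.00
(2) = 3.00
(3) = 99.46
(4) = 8.09
(5) = 0.16
(6) = 0.56
(7) = 0.15
(8) = 0.56
(9) = -0.27
(10) = 0.60
(11) = 0.31
(12) = 0.61
(13) = -8.17
(14) = -2.18
(15) = -0.82
(16) = 0.83
(17) = -0.47
(18) = -0.64
(19) = 0.72
(20) = 0.79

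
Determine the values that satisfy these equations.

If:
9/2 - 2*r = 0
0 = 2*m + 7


Then:
m = -7/2
r = 9/4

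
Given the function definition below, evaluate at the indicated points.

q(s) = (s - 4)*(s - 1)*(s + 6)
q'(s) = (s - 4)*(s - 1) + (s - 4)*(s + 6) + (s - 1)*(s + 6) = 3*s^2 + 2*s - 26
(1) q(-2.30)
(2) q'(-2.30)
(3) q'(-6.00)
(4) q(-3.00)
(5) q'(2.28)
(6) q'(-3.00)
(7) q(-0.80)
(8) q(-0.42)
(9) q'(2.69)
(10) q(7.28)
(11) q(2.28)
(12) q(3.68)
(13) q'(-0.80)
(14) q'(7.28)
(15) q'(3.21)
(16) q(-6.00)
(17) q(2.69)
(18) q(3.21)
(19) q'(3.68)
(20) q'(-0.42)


(1) = 76.92
(2) = -14.73
(3) = 70.00
(4) = 84.00
(5) = -5.84
(6) = -5.00
(7) = 44.93
(8) = 35.02
(9) = 1.09
(10) = 273.55
(11) = -18.23
(12) = -8.30
(13) = -25.68
(14) = 147.56
(15) = 11.33
(16) = 0.00
(17) = -19.24
(18) = -16.08
(19) = 21.99
(20) = -26.31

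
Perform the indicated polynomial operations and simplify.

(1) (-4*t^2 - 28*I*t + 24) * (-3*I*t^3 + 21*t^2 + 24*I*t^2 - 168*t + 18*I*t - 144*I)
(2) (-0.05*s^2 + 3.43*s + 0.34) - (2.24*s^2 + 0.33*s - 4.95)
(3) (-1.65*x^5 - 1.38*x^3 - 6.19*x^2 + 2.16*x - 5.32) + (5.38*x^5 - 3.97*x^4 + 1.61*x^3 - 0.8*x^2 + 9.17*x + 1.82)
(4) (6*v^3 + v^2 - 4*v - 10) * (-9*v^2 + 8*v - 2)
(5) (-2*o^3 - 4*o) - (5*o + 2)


(1) = 12*I*t^5 - 168*t^4 - 96*I*t^4 + 1344*t^3 - 732*I*t^3 + 1008*t^2 + 5856*I*t^2 - 8064*t + 432*I*t - 3456*I
(2) = -2.29*s^2 + 3.1*s + 5.29
(3) = 3.73*x^5 - 3.97*x^4 + 0.23*x^3 - 6.99*x^2 + 11.33*x - 3.5
(4) = -54*v^5 + 39*v^4 + 32*v^3 + 56*v^2 - 72*v + 20
(5) = -2*o^3 - 9*o - 2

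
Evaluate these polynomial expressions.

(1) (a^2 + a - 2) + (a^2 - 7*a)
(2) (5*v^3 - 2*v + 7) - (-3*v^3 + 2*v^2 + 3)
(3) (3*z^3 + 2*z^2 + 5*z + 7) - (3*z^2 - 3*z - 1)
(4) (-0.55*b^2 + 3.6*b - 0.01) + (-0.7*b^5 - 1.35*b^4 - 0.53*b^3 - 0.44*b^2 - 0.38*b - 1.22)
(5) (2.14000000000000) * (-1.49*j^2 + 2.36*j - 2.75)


(1) = 2*a^2 - 6*a - 2
(2) = 8*v^3 - 2*v^2 - 2*v + 4
(3) = 3*z^3 - z^2 + 8*z + 8
(4) = -0.7*b^5 - 1.35*b^4 - 0.53*b^3 - 0.99*b^2 + 3.22*b - 1.23
(5) = -3.1886*j^2 + 5.0504*j - 5.885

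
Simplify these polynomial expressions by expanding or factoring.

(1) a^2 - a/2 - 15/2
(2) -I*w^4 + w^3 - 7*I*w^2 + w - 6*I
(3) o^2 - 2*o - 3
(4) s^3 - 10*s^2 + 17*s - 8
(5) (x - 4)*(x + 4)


(1) = (a - 3)*(a + 5/2)
(2) = (w - 2*I)*(w - I)*(w + 3*I)*(-I*w + 1)
(3) = (o - 3)*(o + 1)
(4) = (s - 8)*(s - 1)^2
(5) = x^2 - 16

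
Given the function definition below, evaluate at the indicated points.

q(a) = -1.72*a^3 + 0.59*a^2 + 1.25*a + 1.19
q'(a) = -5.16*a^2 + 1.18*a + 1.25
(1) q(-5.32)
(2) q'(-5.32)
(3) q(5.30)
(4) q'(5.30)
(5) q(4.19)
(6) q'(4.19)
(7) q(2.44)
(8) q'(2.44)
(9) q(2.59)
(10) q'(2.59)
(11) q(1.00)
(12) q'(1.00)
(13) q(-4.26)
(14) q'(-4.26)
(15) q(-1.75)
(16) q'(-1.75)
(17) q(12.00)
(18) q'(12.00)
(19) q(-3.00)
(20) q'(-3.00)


(1) = 270.22
(2) = -151.07
(3) = -231.68
(4) = -137.44
(5) = -109.74
(6) = -84.40
(7) = -17.23
(8) = -26.59
(9) = -21.50
(10) = -30.31
(11) = 1.31
(12) = -2.73
(13) = 139.54
(14) = -97.42
(15) = 10.03
(16) = -16.62
(17) = -2871.01
(18) = -727.63
(19) = 49.19
(20) = -48.73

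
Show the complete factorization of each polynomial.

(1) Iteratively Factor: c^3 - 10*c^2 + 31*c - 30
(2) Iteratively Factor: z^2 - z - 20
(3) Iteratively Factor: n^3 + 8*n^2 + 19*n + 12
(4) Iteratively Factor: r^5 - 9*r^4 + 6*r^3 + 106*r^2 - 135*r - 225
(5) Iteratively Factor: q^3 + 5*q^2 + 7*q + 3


(1) = (c - 3)*(c^2 - 7*c + 10) = (c - 5)*(c - 3)*(c - 2)
(2) = (z - 5)*(z + 4)
(3) = (n + 1)*(n^2 + 7*n + 12) = (n + 1)*(n + 3)*(n + 4)
(4) = (r - 5)*(r^4 - 4*r^3 - 14*r^2 + 36*r + 45) = (r - 5)^2*(r^3 + r^2 - 9*r - 9) = (r - 5)^2*(r + 3)*(r^2 - 2*r - 3) = (r - 5)^2*(r - 3)*(r + 3)*(r + 1)
(5) = (q + 1)*(q^2 + 4*q + 3) = (q + 1)^2*(q + 3)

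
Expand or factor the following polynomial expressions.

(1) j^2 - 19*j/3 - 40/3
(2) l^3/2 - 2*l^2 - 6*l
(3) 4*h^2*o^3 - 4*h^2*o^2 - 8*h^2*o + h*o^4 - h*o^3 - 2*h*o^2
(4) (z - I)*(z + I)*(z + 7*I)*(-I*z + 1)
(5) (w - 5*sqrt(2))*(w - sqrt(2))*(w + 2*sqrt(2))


(1) = (j - 8)*(j + 5/3)
(2) = l*(l/2 + 1)*(l - 6)
(3) = o*(4*h + o)*(o - 2)*(h*o + h)
(4) = -I*z^4 + 8*z^3 + 6*I*z^2 + 8*z + 7*I
(5) = w^3 - 4*sqrt(2)*w^2 - 14*w + 20*sqrt(2)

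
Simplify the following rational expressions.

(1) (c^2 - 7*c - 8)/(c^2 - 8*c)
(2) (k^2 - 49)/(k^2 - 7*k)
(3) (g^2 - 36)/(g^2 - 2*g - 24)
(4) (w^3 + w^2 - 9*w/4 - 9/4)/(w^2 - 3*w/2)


(1) = (c + 1)/c
(2) = (k + 7)/k
(3) = (g + 6)/(g + 4)
(4) = (2*w^2 + 5*w + 3)/(2*w)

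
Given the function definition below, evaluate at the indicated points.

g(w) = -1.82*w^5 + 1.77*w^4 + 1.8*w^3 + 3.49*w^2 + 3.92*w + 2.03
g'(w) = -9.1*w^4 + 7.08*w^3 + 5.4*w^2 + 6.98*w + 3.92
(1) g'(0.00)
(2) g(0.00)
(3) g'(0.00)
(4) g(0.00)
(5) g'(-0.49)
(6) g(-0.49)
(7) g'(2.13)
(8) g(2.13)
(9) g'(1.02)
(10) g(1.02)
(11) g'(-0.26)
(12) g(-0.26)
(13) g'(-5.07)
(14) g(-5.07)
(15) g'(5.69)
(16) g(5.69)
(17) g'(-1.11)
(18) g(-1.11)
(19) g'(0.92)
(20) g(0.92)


(1) = 3.92
(2) = 2.03
(3) = 3.92
(4) = 2.03
(5) = 0.44
(6) = 0.89
(7) = -75.60
(8) = 0.25
(9) = 14.32
(10) = 11.48
(11) = 2.30
(12) = 1.23
(13) = -6828.11
(14) = 7103.73
(15) = -8015.98
(16) = -8530.81
(17) = -20.67
(18) = 5.27
(19) = 13.91
(20) = 10.06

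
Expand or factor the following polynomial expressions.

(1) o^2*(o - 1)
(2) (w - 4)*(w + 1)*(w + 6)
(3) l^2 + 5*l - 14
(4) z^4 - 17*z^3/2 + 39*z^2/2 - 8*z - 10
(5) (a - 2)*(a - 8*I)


(1) = o^3 - o^2
(2) = w^3 + 3*w^2 - 22*w - 24
(3) = (l - 2)*(l + 7)
(4) = (z - 5)*(z - 2)^2*(z + 1/2)
(5) = a^2 - 2*a - 8*I*a + 16*I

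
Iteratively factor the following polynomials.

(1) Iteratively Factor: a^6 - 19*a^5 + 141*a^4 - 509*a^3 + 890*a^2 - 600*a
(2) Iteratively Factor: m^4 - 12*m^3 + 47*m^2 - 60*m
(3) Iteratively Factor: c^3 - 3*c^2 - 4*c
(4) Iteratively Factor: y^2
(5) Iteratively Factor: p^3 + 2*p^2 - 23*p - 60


(1) = (a - 4)*(a^5 - 15*a^4 + 81*a^3 - 185*a^2 + 150*a) = (a - 4)*(a - 3)*(a^4 - 12*a^3 + 45*a^2 - 50*a) = (a - 5)*(a - 4)*(a - 3)*(a^3 - 7*a^2 + 10*a) = (a - 5)^2*(a - 4)*(a - 3)*(a^2 - 2*a) = a*(a - 5)^2*(a - 4)*(a - 3)*(a - 2)
(2) = (m - 5)*(m^3 - 7*m^2 + 12*m) = (m - 5)*(m - 4)*(m^2 - 3*m) = (m - 5)*(m - 4)*(m - 3)*(m)
(3) = (c + 1)*(c^2 - 4*c) = (c - 4)*(c + 1)*(c)
(4) = (y)*(y)
(5) = (p + 3)*(p^2 - p - 20) = (p + 3)*(p + 4)*(p - 5)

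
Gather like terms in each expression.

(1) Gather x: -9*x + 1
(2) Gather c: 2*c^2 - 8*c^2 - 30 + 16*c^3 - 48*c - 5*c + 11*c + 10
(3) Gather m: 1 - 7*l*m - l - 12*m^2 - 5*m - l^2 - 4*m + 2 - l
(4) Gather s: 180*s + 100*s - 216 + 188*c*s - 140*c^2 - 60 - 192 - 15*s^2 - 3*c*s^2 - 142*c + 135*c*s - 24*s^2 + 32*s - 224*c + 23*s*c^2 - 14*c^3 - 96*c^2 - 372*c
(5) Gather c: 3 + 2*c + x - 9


(1) = 1 - 9*x
(2) = 16*c^3 - 6*c^2 - 42*c - 20
(3) = -l^2 - 2*l - 12*m^2 + m*(-7*l - 9) + 3
(4) = -14*c^3 - 236*c^2 - 738*c + s^2*(-3*c - 39) + s*(23*c^2 + 323*c + 312) - 468
(5) = 2*c + x - 6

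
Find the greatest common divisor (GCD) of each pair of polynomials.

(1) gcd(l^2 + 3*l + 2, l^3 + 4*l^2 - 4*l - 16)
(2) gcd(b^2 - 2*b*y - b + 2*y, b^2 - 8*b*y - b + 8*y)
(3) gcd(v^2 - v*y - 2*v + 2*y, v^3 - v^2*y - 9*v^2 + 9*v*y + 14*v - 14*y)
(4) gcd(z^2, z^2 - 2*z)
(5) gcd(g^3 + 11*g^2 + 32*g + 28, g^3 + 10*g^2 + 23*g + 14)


(1) = l + 2
(2) = gcd((b - 1)*(b - 2*y), (b - 1)*(b - 8*y)) = b - 1
(3) = -v^2 + v*y + 2*v - 2*y
(4) = gcd(z^2, z*(z - 2)) = z
(5) = g^2 + 9*g + 14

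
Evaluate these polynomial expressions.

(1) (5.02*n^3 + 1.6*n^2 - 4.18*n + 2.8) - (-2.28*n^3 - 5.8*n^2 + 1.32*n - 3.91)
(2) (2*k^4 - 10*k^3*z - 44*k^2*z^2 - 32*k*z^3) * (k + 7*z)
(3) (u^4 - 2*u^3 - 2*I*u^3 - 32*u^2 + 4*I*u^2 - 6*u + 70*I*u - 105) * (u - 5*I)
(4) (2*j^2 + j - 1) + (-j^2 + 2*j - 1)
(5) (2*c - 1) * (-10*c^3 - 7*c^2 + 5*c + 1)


(1) = 7.3*n^3 + 7.4*n^2 - 5.5*n + 6.71
(2) = 2*k^5 + 4*k^4*z - 114*k^3*z^2 - 340*k^2*z^3 - 224*k*z^4
(3) = u^5 - 2*u^4 - 7*I*u^4 - 42*u^3 + 14*I*u^3 + 14*u^2 + 230*I*u^2 + 245*u + 30*I*u + 525*I
(4) = j^2 + 3*j - 2
(5) = -20*c^4 - 4*c^3 + 17*c^2 - 3*c - 1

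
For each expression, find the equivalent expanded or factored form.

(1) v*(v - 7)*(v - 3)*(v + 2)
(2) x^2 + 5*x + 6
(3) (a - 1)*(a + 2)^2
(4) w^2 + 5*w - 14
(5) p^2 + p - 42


(1) = v^4 - 8*v^3 + v^2 + 42*v
(2) = (x + 2)*(x + 3)
(3) = a^3 + 3*a^2 - 4
(4) = (w - 2)*(w + 7)
(5) = (p - 6)*(p + 7)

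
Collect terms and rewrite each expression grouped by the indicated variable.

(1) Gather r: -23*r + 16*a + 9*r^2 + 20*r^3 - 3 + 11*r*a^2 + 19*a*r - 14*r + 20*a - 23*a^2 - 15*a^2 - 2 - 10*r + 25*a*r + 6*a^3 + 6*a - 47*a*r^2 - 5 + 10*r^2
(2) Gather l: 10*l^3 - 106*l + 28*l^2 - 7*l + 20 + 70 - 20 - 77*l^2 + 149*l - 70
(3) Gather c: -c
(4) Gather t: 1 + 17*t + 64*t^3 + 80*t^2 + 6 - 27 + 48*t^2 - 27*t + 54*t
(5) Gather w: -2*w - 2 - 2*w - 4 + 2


(1) = 6*a^3 - 38*a^2 + 42*a + 20*r^3 + r^2*(19 - 47*a) + r*(11*a^2 + 44*a - 47) - 10
(2) = 10*l^3 - 49*l^2 + 36*l
(3) = -c
(4) = 64*t^3 + 128*t^2 + 44*t - 20
(5) = -4*w - 4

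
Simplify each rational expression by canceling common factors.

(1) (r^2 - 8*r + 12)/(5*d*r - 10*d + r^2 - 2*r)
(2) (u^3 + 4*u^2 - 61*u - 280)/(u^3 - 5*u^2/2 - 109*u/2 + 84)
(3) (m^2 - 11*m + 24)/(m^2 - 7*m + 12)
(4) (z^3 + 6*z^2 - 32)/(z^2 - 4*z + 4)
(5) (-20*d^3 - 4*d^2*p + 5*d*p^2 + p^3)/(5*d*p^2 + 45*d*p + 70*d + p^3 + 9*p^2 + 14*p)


(1) = (r - 6)/(5*d + r)
(2) = (2*u + 10)/(2*u - 3)
(3) = (m - 8)/(m - 4)
(4) = (z^2 + 8*z + 16)/(z - 2)
(5) = (-4*d^2 + p^2)/(p^2 + 9*p + 14)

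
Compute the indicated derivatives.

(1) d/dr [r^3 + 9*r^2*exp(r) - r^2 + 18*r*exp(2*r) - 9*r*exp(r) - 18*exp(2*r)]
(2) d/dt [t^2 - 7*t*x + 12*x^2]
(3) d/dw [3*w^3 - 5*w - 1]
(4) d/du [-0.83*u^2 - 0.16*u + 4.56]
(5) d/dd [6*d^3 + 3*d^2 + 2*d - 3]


(1) = 9*r^2*exp(r) + 3*r^2 + 36*r*exp(2*r) + 9*r*exp(r) - 2*r - 18*exp(2*r) - 9*exp(r)
(2) = 2*t - 7*x
(3) = 9*w^2 - 5
(4) = -1.66*u - 0.16
(5) = 18*d^2 + 6*d + 2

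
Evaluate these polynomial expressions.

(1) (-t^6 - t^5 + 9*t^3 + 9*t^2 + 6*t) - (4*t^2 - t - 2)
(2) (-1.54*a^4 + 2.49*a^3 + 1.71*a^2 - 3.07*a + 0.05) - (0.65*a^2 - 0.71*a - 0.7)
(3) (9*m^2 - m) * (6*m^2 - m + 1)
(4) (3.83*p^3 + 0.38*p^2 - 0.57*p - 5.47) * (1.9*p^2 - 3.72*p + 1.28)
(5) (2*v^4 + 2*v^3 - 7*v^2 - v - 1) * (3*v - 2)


(1) = -t^6 - t^5 + 9*t^3 + 5*t^2 + 7*t + 2
(2) = -1.54*a^4 + 2.49*a^3 + 1.06*a^2 - 2.36*a + 0.75
(3) = 54*m^4 - 15*m^3 + 10*m^2 - m
(4) = 7.277*p^5 - 13.5256*p^4 + 2.4058*p^3 - 7.7862*p^2 + 19.6188*p - 7.0016
(5) = 6*v^5 + 2*v^4 - 25*v^3 + 11*v^2 - v + 2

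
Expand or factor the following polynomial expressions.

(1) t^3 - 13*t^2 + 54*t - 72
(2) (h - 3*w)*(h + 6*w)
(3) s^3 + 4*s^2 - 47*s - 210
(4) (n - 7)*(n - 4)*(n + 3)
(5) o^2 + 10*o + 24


(1) = (t - 6)*(t - 4)*(t - 3)
(2) = h^2 + 3*h*w - 18*w^2
(3) = (s - 7)*(s + 5)*(s + 6)
(4) = n^3 - 8*n^2 - 5*n + 84
(5) = (o + 4)*(o + 6)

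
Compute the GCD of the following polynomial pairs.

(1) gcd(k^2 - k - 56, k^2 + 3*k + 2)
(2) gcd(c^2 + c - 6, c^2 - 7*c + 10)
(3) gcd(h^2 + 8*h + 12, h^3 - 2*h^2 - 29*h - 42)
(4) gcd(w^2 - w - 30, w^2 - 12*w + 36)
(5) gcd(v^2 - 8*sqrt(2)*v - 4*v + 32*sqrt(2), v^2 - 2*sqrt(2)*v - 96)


(1) = gcd((k - 8)*(k + 7), (k + 1)*(k + 2)) = 1
(2) = gcd((c - 2)*(c + 3), (c - 5)*(c - 2)) = c - 2
(3) = gcd((h + 2)*(h + 6), (h - 7)*(h + 2)*(h + 3)) = h + 2
(4) = gcd((w - 6)*(w + 5), (w - 6)^2) = w - 6
(5) = gcd((v - 4)*(v - 8*sqrt(2)), (v - 8*sqrt(2))*(v + 6*sqrt(2))) = v - 8*sqrt(2)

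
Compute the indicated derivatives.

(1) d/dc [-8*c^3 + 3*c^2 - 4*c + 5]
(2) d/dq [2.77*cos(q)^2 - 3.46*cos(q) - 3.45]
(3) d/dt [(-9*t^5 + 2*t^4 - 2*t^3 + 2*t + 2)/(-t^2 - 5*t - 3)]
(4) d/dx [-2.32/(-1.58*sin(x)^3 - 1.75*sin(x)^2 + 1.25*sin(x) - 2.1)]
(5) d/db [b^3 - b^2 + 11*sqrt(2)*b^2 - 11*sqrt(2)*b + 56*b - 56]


(1) = -24*c^2 + 6*c - 4
(2) = (3.46 - 5.54*cos(q))*sin(q)
(3) = (27*t^6 + 176*t^5 + 107*t^4 - 4*t^3 + 20*t^2 + 4*t + 4)/(t^4 + 10*t^3 + 31*t^2 + 30*t + 9)
(4) = (-10.9968*sin(x)^2 - 8.12*sin(x) + 2.9)*cos(x)/(1.58*sin(x)^3 + 1.75*sin(x)^2 - 1.25*sin(x) + 2.1)^2
(5) = 3*b^2 - 2*b + 22*sqrt(2)*b - 11*sqrt(2) + 56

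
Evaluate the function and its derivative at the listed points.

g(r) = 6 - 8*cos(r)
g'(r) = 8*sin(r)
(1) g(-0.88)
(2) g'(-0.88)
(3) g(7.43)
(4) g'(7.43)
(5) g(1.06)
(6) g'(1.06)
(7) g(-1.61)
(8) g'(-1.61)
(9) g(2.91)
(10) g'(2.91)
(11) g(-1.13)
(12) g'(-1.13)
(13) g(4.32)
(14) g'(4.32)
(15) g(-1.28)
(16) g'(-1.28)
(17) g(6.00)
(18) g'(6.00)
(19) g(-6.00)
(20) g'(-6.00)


(1) = 0.90
(2) = -6.17
(3) = 2.71
(4) = 7.29
(5) = 2.09
(6) = 6.98
(7) = 6.31
(8) = -7.99
(9) = 13.79
(10) = 1.84
(11) = 2.59
(12) = -7.24
(13) = 9.06
(14) = -7.39
(15) = 3.71
(16) = -7.66
(17) = -1.68
(18) = -2.24
(19) = -1.68
(20) = 2.24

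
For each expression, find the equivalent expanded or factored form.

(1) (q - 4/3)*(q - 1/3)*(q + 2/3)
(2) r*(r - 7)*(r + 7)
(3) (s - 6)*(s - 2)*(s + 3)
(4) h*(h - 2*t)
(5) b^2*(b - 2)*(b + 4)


(1) = q^3 - q^2 - 2*q/3 + 8/27
(2) = r^3 - 49*r
(3) = s^3 - 5*s^2 - 12*s + 36
(4) = h^2 - 2*h*t
(5) = b^4 + 2*b^3 - 8*b^2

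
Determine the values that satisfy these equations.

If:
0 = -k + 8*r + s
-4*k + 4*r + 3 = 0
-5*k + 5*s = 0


Then:
k = 3/4
r = 0
s = 3/4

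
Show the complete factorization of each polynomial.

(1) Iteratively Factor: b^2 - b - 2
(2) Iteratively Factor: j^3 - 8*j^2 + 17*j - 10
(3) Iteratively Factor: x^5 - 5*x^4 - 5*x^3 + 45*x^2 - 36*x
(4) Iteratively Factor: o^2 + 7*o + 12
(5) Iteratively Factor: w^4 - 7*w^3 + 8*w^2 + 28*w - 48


(1) = (b - 2)*(b + 1)
(2) = (j - 2)*(j^2 - 6*j + 5) = (j - 5)*(j - 2)*(j - 1)
(3) = (x - 3)*(x^4 - 2*x^3 - 11*x^2 + 12*x) = (x - 3)*(x + 3)*(x^3 - 5*x^2 + 4*x) = (x - 4)*(x - 3)*(x + 3)*(x^2 - x) = (x - 4)*(x - 3)*(x - 1)*(x + 3)*(x)
(4) = (o + 4)*(o + 3)
(5) = (w - 4)*(w^3 - 3*w^2 - 4*w + 12) = (w - 4)*(w - 2)*(w^2 - w - 6) = (w - 4)*(w - 3)*(w - 2)*(w + 2)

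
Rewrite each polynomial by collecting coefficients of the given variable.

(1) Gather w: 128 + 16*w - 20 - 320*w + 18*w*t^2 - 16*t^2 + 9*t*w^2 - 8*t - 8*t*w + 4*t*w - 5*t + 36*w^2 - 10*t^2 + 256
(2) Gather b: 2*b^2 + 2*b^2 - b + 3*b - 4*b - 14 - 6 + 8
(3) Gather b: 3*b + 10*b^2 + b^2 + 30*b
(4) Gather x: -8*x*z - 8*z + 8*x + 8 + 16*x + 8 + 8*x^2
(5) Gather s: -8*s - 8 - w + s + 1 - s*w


(1) = -26*t^2 - 13*t + w^2*(9*t + 36) + w*(18*t^2 - 4*t - 304) + 364
(2) = 4*b^2 - 2*b - 12
(3) = 11*b^2 + 33*b
(4) = 8*x^2 + x*(24 - 8*z) - 8*z + 16
(5) = s*(-w - 7) - w - 7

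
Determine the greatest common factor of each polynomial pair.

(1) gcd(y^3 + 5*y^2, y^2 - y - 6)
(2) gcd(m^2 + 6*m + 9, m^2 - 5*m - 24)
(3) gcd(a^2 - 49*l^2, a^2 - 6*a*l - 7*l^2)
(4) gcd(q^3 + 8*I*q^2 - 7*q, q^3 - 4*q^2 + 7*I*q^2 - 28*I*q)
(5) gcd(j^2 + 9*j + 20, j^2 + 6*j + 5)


(1) = gcd(y^2*(y + 5), (y - 3)*(y + 2)) = 1
(2) = gcd((m + 3)^2, (m - 8)*(m + 3)) = m + 3
(3) = a - 7*l
(4) = gcd(q*(q + I)*(q + 7*I), q*(q - 4)*(q + 7*I)) = q^2 + 7*I*q
(5) = gcd((j + 4)*(j + 5), (j + 1)*(j + 5)) = j + 5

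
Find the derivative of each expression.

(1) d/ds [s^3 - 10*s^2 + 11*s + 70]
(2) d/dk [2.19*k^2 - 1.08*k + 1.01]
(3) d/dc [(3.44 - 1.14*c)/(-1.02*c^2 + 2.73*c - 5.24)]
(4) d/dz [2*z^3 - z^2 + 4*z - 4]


(1) = 3*s^2 - 20*s + 11
(2) = 4.38*k - 1.08
(3) = (-1.1628*c^2 + 7.0176*c - 3.4176)/(1.0404*c^4 - 5.5692*c^3 + 18.1425*c^2 - 28.6104*c + 27.4576)
(4) = 6*z^2 - 2*z + 4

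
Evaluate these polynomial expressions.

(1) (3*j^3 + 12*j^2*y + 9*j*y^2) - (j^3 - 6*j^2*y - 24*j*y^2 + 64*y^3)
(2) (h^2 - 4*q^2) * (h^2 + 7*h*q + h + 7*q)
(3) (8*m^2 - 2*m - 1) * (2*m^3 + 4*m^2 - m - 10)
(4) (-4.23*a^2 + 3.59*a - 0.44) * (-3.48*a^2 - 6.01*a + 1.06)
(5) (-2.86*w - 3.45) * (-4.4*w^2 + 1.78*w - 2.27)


(1) = 2*j^3 + 18*j^2*y + 33*j*y^2 - 64*y^3
(2) = h^4 + 7*h^3*q + h^3 - 4*h^2*q^2 + 7*h^2*q - 28*h*q^3 - 4*h*q^2 - 28*q^3
(3) = 16*m^5 + 28*m^4 - 18*m^3 - 82*m^2 + 21*m + 10
(4) = 14.7204*a^4 + 12.9291*a^3 - 24.5285*a^2 + 6.4498*a - 0.4664
(5) = 12.584*w^3 + 10.0892*w^2 + 0.3512*w + 7.8315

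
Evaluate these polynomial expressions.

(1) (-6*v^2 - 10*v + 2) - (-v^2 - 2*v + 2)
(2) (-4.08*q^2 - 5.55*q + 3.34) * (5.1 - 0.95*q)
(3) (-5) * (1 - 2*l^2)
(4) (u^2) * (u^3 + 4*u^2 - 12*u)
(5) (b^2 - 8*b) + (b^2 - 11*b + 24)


(1) = -5*v^2 - 8*v
(2) = 3.876*q^3 - 15.5355*q^2 - 31.478*q + 17.034
(3) = 10*l^2 - 5
(4) = u^5 + 4*u^4 - 12*u^3
(5) = 2*b^2 - 19*b + 24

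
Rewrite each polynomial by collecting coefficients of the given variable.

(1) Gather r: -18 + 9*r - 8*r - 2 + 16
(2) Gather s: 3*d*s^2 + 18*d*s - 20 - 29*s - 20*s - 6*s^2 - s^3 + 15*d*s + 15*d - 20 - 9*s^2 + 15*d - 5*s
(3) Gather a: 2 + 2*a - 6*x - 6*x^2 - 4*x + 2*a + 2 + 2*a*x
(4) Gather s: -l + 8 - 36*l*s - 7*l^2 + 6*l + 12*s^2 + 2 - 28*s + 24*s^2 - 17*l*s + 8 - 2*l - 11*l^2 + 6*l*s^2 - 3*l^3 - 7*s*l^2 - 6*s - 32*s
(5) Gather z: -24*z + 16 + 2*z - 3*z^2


(1) = r - 4
(2) = 30*d - s^3 + s^2*(3*d - 15) + s*(33*d - 54) - 40
(3) = a*(2*x + 4) - 6*x^2 - 10*x + 4
(4) = -3*l^3 - 18*l^2 + 3*l + s^2*(6*l + 36) + s*(-7*l^2 - 53*l - 66) + 18
(5) = -3*z^2 - 22*z + 16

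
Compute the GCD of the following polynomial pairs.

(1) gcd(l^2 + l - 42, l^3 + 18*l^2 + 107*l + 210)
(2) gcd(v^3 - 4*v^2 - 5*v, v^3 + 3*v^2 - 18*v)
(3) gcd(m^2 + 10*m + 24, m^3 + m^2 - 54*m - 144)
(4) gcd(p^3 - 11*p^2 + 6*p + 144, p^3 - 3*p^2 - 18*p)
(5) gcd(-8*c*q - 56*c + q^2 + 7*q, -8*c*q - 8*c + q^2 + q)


(1) = gcd((l - 6)*(l + 7), (l + 5)*(l + 6)*(l + 7)) = l + 7
(2) = gcd(v*(v - 5)*(v + 1), v*(v - 3)*(v + 6)) = v
(3) = m + 6
(4) = gcd((p - 8)*(p - 6)*(p + 3), p*(p - 6)*(p + 3)) = p^2 - 3*p - 18
(5) = -8*c + q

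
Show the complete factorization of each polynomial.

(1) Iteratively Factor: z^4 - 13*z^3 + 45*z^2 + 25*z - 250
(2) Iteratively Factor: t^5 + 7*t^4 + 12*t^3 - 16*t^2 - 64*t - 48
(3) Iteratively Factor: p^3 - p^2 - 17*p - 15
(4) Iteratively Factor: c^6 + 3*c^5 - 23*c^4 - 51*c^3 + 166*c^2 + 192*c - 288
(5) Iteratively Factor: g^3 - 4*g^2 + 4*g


(1) = (z - 5)*(z^3 - 8*z^2 + 5*z + 50) = (z - 5)^2*(z^2 - 3*z - 10) = (z - 5)^3*(z + 2)
(2) = (t + 2)*(t^4 + 5*t^3 + 2*t^2 - 20*t - 24) = (t - 2)*(t + 2)*(t^3 + 7*t^2 + 16*t + 12) = (t - 2)*(t + 2)^2*(t^2 + 5*t + 6) = (t - 2)*(t + 2)^2*(t + 3)*(t + 2)
(3) = (p + 1)*(p^2 - 2*p - 15) = (p + 1)*(p + 3)*(p - 5)
(4) = (c - 3)*(c^5 + 6*c^4 - 5*c^3 - 66*c^2 - 32*c + 96) = (c - 3)*(c - 1)*(c^4 + 7*c^3 + 2*c^2 - 64*c - 96) = (c - 3)*(c - 1)*(c + 2)*(c^3 + 5*c^2 - 8*c - 48) = (c - 3)^2*(c - 1)*(c + 2)*(c^2 + 8*c + 16) = (c - 3)^2*(c - 1)*(c + 2)*(c + 4)*(c + 4)
(5) = (g - 2)*(g^2 - 2*g) = (g - 2)^2*(g)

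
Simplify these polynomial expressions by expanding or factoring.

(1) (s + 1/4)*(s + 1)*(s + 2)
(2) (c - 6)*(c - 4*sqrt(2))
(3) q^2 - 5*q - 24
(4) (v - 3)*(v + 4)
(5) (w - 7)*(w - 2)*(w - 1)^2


(1) = s^3 + 13*s^2/4 + 11*s/4 + 1/2
(2) = c^2 - 6*c - 4*sqrt(2)*c + 24*sqrt(2)
(3) = (q - 8)*(q + 3)
(4) = v^2 + v - 12
(5) = w^4 - 11*w^3 + 33*w^2 - 37*w + 14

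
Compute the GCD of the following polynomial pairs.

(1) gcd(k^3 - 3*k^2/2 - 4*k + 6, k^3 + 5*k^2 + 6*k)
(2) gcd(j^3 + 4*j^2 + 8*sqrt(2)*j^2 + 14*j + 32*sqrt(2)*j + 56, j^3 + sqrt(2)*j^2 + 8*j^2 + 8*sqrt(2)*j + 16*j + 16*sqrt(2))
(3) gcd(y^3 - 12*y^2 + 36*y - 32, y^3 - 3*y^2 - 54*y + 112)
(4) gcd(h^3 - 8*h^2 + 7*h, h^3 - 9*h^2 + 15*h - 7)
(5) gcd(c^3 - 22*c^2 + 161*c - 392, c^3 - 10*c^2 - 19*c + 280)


(1) = gcd((k - 2)*(k - 3/2)*(k + 2), k*(k + 2)*(k + 3)) = k + 2
(2) = j^2 + j*(sqrt(2) + 4) + 4*sqrt(2)
(3) = gcd((y - 8)*(y - 2)^2, (y - 8)*(y - 2)*(y + 7)) = y^2 - 10*y + 16
(4) = h^2 - 8*h + 7
(5) = c^2 - 15*c + 56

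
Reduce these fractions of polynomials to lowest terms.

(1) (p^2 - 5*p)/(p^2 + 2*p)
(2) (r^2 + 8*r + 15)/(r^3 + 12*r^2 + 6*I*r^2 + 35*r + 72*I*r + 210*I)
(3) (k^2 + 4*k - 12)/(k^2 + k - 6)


(1) = (p - 5)/(p + 2)
(2) = (r + 3)/(r^2 + r*(7 + 6*I) + 42*I)
(3) = (k + 6)/(k + 3)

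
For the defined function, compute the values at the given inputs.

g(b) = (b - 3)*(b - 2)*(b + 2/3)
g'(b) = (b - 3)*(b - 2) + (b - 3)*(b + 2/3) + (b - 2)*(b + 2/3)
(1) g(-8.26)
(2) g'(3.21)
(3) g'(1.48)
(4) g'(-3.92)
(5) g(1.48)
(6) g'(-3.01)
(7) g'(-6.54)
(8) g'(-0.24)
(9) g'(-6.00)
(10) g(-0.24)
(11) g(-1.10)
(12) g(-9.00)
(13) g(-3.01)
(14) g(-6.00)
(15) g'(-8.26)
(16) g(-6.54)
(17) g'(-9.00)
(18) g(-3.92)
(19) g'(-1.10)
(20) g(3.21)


(1) = -877.24
(2) = 5.76
(3) = -3.59
(4) = 82.74
(5) = 1.70
(6) = 55.93
(7) = 187.66
(8) = 4.92
(9) = 162.67
(10) = 3.10
(11) = -5.51
(12) = -1100.00
(13) = -70.56
(14) = -384.00
(15) = 278.94
(16) = -478.51
(17) = 323.67
(18) = -133.28
(19) = 15.83
(20) = 0.99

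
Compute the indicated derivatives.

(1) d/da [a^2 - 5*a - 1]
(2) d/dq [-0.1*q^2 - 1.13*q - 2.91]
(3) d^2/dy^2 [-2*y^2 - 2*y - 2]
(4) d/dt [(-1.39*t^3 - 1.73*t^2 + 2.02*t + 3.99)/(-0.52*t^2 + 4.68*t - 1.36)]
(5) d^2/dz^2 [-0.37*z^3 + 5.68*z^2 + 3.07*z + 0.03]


(1) = 2*a - 5
(2) = -0.2*q - 1.13
(3) = -4
(4) = (0.7228*t^4 - 13.0104*t^3 - 1.3748*t^2 + 8.8552*t - 21.4204)/(0.2704*t^4 - 4.8672*t^3 + 23.3168*t^2 - 12.7296*t + 1.8496)
(5) = 11.36 - 2.22*z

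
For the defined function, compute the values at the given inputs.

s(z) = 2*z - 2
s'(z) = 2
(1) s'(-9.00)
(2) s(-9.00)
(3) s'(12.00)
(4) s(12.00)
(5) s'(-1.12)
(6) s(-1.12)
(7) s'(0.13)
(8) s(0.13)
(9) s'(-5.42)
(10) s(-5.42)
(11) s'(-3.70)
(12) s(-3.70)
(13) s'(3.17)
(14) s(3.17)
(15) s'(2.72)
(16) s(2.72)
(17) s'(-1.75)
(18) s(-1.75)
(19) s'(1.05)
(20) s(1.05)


(1) = 2.00
(2) = -20.00
(3) = 2.00
(4) = 22.00
(5) = 2.00
(6) = -4.24
(7) = 2.00
(8) = -1.74
(9) = 2.00
(10) = -12.84
(11) = 2.00
(12) = -9.40
(13) = 2.00
(14) = 4.34
(15) = 2.00
(16) = 3.44
(17) = 2.00
(18) = -5.50
(19) = 2.00
(20) = 0.10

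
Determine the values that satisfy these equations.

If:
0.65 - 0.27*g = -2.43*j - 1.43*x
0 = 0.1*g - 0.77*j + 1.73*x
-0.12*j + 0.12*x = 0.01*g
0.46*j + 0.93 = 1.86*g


Then:
No Solution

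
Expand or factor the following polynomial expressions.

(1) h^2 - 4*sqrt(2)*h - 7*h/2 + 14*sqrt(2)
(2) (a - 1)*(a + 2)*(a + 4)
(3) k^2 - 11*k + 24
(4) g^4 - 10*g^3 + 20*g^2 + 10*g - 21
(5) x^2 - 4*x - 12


(1) = (h - 7/2)*(h - 4*sqrt(2))
(2) = a^3 + 5*a^2 + 2*a - 8
(3) = (k - 8)*(k - 3)
(4) = (g - 7)*(g - 3)*(g - 1)*(g + 1)
(5) = (x - 6)*(x + 2)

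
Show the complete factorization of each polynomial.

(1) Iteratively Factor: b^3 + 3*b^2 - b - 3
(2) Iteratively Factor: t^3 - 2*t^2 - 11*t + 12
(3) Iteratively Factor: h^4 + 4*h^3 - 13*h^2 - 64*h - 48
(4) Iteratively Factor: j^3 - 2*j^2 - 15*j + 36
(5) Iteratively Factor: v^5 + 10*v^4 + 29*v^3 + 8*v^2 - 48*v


(1) = (b + 3)*(b^2 - 1) = (b + 1)*(b + 3)*(b - 1)
(2) = (t - 1)*(t^2 - t - 12) = (t - 4)*(t - 1)*(t + 3)
(3) = (h + 1)*(h^3 + 3*h^2 - 16*h - 48) = (h - 4)*(h + 1)*(h^2 + 7*h + 12) = (h - 4)*(h + 1)*(h + 4)*(h + 3)
(4) = (j - 3)*(j^2 + j - 12) = (j - 3)^2*(j + 4)
(5) = (v + 3)*(v^4 + 7*v^3 + 8*v^2 - 16*v) = v*(v + 3)*(v^3 + 7*v^2 + 8*v - 16) = v*(v - 1)*(v + 3)*(v^2 + 8*v + 16) = v*(v - 1)*(v + 3)*(v + 4)*(v + 4)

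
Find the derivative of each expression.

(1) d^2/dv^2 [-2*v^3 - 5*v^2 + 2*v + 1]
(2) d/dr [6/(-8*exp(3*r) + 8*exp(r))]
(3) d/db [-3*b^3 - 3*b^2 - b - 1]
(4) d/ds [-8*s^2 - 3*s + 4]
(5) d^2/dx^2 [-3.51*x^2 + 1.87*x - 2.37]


(1) = -12*v - 10
(2) = 3*(3*exp(2*r) - 1)*exp(-r)/(4*(1 - exp(2*r))^2)
(3) = -9*b^2 - 6*b - 1
(4) = -16*s - 3
(5) = -7.02000000000000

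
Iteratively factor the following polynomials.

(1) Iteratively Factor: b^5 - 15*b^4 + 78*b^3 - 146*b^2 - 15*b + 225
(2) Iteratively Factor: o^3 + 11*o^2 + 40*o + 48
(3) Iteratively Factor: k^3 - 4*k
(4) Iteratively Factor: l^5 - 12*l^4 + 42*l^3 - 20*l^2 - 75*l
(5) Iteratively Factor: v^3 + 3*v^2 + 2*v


(1) = (b - 3)*(b^4 - 12*b^3 + 42*b^2 - 20*b - 75) = (b - 3)*(b + 1)*(b^3 - 13*b^2 + 55*b - 75) = (b - 3)^2*(b + 1)*(b^2 - 10*b + 25) = (b - 5)*(b - 3)^2*(b + 1)*(b - 5)
(2) = (o + 3)*(o^2 + 8*o + 16) = (o + 3)*(o + 4)*(o + 4)
(3) = (k)*(k^2 - 4) = k*(k + 2)*(k - 2)
(4) = (l - 3)*(l^4 - 9*l^3 + 15*l^2 + 25*l) = (l - 3)*(l + 1)*(l^3 - 10*l^2 + 25*l) = (l - 5)*(l - 3)*(l + 1)*(l^2 - 5*l) = l*(l - 5)*(l - 3)*(l + 1)*(l - 5)
(5) = (v + 1)*(v^2 + 2*v) = v*(v + 1)*(v + 2)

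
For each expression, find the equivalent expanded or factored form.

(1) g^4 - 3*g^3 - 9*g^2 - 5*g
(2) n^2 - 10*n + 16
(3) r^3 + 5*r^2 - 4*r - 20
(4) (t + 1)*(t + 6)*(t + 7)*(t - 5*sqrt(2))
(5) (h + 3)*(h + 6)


(1) = g*(g - 5)*(g + 1)^2
(2) = (n - 8)*(n - 2)
(3) = (r - 2)*(r + 2)*(r + 5)
(4) = t^4 - 5*sqrt(2)*t^3 + 14*t^3 - 70*sqrt(2)*t^2 + 55*t^2 - 275*sqrt(2)*t + 42*t - 210*sqrt(2)
(5) = h^2 + 9*h + 18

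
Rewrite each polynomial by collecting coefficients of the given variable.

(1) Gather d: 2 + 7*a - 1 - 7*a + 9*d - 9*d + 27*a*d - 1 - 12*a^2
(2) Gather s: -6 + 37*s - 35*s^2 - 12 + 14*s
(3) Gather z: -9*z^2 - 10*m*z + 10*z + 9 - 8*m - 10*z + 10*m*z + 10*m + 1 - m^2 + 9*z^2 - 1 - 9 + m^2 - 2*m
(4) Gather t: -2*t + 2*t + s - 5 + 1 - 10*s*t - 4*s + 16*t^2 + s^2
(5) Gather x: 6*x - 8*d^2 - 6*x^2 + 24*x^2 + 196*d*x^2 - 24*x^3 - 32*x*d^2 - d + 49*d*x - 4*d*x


(1) = -12*a^2 + 27*a*d
(2) = -35*s^2 + 51*s - 18
(3) = 0
(4) = s^2 - 10*s*t - 3*s + 16*t^2 - 4
(5) = -8*d^2 - d - 24*x^3 + x^2*(196*d + 18) + x*(-32*d^2 + 45*d + 6)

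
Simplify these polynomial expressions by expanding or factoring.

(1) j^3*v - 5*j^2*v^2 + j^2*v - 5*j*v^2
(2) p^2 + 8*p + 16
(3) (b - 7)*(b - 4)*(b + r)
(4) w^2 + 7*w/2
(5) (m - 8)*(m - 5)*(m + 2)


(1) = j*(j - 5*v)*(j*v + v)
(2) = (p + 4)^2
(3) = b^3 + b^2*r - 11*b^2 - 11*b*r + 28*b + 28*r
(4) = w*(w + 7/2)
(5) = m^3 - 11*m^2 + 14*m + 80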